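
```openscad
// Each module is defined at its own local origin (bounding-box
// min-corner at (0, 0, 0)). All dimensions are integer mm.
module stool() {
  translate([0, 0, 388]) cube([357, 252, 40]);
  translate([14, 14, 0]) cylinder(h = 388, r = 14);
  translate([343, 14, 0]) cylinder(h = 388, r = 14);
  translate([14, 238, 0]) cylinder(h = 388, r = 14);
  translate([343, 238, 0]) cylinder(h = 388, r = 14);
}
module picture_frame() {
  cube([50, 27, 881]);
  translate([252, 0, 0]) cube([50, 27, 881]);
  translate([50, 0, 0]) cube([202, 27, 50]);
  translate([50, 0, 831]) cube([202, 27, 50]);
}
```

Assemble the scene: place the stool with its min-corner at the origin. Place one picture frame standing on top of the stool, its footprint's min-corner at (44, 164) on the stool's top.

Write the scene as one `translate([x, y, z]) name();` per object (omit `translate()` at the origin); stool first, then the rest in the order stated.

stool();
translate([44, 164, 428]) picture_frame();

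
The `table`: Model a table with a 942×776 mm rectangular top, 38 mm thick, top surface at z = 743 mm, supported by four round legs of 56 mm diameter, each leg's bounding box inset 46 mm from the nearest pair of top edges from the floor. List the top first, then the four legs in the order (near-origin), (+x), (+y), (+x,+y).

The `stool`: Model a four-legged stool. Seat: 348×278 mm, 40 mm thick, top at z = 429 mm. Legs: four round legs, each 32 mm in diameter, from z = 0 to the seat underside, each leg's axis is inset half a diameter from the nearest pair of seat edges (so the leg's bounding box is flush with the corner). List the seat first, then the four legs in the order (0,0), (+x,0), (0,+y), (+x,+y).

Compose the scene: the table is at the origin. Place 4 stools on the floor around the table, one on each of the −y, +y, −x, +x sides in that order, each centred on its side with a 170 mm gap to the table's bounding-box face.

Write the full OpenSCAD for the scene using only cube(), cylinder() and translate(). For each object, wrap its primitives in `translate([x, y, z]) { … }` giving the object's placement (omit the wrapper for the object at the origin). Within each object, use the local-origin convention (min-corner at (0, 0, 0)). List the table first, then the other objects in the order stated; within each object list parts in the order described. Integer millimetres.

translate([0, 0, 705]) cube([942, 776, 38]);
translate([74, 74, 0]) cylinder(h = 705, r = 28);
translate([868, 74, 0]) cylinder(h = 705, r = 28);
translate([74, 702, 0]) cylinder(h = 705, r = 28);
translate([868, 702, 0]) cylinder(h = 705, r = 28);
translate([297, -448, 0]) {
  translate([0, 0, 389]) cube([348, 278, 40]);
  translate([16, 16, 0]) cylinder(h = 389, r = 16);
  translate([332, 16, 0]) cylinder(h = 389, r = 16);
  translate([16, 262, 0]) cylinder(h = 389, r = 16);
  translate([332, 262, 0]) cylinder(h = 389, r = 16);
}
translate([297, 946, 0]) {
  translate([0, 0, 389]) cube([348, 278, 40]);
  translate([16, 16, 0]) cylinder(h = 389, r = 16);
  translate([332, 16, 0]) cylinder(h = 389, r = 16);
  translate([16, 262, 0]) cylinder(h = 389, r = 16);
  translate([332, 262, 0]) cylinder(h = 389, r = 16);
}
translate([-518, 249, 0]) {
  translate([0, 0, 389]) cube([348, 278, 40]);
  translate([16, 16, 0]) cylinder(h = 389, r = 16);
  translate([332, 16, 0]) cylinder(h = 389, r = 16);
  translate([16, 262, 0]) cylinder(h = 389, r = 16);
  translate([332, 262, 0]) cylinder(h = 389, r = 16);
}
translate([1112, 249, 0]) {
  translate([0, 0, 389]) cube([348, 278, 40]);
  translate([16, 16, 0]) cylinder(h = 389, r = 16);
  translate([332, 16, 0]) cylinder(h = 389, r = 16);
  translate([16, 262, 0]) cylinder(h = 389, r = 16);
  translate([332, 262, 0]) cylinder(h = 389, r = 16);
}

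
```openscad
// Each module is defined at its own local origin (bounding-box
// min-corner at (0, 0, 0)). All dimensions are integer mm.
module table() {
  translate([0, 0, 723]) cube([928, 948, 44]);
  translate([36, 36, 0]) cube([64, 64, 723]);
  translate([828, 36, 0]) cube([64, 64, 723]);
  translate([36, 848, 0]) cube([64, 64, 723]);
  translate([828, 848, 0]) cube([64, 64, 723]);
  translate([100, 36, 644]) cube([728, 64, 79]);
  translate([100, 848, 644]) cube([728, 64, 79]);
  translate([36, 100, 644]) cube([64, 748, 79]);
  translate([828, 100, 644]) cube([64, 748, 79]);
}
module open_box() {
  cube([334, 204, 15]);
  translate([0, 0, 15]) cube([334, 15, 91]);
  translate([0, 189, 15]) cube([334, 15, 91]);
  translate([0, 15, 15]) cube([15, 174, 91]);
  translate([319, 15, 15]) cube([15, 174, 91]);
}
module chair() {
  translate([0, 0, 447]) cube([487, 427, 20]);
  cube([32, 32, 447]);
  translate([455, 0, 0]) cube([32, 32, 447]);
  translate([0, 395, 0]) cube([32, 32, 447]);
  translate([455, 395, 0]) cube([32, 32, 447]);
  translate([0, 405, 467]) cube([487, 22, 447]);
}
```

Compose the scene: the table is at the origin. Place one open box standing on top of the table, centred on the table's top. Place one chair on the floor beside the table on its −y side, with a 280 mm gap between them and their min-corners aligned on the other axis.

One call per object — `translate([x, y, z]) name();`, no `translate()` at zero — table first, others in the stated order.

table();
translate([297, 372, 767]) open_box();
translate([0, -707, 0]) chair();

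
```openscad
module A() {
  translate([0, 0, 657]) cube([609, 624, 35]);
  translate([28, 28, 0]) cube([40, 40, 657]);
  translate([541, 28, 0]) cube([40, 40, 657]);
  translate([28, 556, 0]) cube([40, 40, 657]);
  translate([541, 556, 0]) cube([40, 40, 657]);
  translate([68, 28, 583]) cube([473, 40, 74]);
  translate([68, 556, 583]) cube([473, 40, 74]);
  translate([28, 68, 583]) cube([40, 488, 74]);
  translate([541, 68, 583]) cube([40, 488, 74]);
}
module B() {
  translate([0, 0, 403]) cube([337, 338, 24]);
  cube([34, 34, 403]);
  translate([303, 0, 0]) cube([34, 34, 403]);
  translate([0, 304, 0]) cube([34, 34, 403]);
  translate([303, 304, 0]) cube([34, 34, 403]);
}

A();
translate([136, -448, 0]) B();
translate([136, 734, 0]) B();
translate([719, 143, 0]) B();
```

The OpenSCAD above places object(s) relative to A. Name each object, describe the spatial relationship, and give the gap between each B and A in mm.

A is a table. B is a stool. Three stools sit around the table at the −y, +y, +x sides. The gap between each stool and the table is 110 mm.

Each stool's nearest face is 110 mm from the table's bounding box.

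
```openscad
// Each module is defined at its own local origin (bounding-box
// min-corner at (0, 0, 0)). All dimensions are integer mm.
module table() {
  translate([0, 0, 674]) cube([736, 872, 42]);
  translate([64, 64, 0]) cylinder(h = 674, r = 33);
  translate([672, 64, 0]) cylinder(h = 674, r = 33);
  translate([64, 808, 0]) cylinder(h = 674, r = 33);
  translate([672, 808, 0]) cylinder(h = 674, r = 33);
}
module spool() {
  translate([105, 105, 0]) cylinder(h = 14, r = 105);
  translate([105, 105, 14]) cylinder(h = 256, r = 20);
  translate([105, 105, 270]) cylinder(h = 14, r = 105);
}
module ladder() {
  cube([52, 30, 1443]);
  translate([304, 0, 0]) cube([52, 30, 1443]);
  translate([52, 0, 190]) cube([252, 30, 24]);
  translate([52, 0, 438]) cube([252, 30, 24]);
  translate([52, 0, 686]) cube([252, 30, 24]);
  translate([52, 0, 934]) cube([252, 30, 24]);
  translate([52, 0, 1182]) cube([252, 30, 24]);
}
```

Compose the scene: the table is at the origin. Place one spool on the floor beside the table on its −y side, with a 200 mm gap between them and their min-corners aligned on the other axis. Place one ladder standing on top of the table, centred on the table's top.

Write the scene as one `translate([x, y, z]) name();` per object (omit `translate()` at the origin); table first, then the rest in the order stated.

table();
translate([0, -410, 0]) spool();
translate([190, 421, 716]) ladder();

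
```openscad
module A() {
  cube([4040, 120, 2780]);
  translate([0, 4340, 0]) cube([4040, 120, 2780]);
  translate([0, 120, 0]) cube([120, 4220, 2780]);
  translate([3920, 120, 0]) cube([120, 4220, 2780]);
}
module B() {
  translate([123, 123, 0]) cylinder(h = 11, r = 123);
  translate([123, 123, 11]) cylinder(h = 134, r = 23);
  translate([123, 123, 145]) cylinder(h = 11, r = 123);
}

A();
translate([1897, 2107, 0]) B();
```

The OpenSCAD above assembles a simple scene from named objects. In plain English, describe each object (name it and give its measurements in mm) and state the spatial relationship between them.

A is a box-shaped house frame (walls only): outside footprint 4040×4460 mm, wall height 2780 mm, wall thickness 120 mm. The two y-facing walls run the full x-width; the two x-facing walls fit between the inner faces of the y-facing walls.

B is a spool: two coaxial disc flanges of radius 123 mm and thickness 11 mm, joined by a core cylinder of radius 23 mm and height 134 mm. The lower flange rests on z = 0 and the three cylinders share a vertical axis.

The spool sits inside the house frame, centred.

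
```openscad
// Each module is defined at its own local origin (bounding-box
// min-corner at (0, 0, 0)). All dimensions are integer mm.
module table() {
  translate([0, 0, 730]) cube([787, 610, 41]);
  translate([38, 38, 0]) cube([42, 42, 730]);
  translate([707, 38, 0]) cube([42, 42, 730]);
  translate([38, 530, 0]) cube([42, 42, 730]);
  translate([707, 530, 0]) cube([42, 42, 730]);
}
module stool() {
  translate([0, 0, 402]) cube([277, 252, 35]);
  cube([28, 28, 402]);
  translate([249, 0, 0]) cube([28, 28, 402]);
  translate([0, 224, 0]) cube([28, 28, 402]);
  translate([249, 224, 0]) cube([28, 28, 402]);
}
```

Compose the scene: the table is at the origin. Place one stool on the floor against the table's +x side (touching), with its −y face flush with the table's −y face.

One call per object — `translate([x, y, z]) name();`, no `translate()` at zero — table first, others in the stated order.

table();
translate([787, 0, 0]) stool();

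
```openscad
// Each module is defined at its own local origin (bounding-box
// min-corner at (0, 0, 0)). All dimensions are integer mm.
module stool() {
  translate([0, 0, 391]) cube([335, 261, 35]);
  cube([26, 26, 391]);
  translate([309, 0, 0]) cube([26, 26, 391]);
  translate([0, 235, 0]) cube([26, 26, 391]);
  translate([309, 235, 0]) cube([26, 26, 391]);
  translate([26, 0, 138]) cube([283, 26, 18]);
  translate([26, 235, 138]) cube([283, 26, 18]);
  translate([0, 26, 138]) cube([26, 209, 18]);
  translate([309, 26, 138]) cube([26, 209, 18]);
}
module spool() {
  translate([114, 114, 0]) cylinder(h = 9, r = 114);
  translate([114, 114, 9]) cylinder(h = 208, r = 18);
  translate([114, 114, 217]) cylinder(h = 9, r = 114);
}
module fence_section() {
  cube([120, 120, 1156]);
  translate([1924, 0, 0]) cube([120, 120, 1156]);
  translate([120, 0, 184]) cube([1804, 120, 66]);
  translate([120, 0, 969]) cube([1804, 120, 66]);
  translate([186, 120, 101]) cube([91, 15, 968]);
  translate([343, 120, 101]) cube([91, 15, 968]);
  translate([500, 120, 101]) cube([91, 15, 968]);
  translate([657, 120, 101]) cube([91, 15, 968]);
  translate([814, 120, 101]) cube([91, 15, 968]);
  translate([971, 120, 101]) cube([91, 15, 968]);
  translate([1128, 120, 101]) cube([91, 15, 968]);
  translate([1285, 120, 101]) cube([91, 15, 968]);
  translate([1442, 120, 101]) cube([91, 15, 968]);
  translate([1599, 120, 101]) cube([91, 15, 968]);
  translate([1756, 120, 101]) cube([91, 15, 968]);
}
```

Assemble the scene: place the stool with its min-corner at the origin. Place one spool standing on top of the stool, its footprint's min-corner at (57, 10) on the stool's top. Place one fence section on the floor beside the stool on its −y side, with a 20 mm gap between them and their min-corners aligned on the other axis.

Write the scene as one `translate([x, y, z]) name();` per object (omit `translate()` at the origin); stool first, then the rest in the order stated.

stool();
translate([57, 10, 426]) spool();
translate([0, -155, 0]) fence_section();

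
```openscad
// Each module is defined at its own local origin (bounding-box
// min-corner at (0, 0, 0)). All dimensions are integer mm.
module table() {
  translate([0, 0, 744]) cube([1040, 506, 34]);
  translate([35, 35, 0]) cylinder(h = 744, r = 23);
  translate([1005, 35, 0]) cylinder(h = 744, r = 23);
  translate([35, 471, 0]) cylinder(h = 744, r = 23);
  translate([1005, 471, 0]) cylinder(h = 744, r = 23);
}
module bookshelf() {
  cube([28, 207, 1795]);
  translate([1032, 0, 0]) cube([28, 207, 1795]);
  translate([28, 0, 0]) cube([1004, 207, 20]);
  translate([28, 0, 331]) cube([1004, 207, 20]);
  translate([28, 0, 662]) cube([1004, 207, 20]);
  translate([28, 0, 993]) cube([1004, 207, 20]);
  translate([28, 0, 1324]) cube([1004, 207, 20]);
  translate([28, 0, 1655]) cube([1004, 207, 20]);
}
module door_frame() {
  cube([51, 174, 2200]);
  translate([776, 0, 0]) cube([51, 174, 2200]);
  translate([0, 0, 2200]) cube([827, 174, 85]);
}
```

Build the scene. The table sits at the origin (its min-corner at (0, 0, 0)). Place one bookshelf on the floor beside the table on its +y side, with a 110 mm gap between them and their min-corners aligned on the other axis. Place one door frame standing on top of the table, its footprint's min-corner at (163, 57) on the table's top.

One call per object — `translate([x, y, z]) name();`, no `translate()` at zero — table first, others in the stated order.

table();
translate([0, 616, 0]) bookshelf();
translate([163, 57, 778]) door_frame();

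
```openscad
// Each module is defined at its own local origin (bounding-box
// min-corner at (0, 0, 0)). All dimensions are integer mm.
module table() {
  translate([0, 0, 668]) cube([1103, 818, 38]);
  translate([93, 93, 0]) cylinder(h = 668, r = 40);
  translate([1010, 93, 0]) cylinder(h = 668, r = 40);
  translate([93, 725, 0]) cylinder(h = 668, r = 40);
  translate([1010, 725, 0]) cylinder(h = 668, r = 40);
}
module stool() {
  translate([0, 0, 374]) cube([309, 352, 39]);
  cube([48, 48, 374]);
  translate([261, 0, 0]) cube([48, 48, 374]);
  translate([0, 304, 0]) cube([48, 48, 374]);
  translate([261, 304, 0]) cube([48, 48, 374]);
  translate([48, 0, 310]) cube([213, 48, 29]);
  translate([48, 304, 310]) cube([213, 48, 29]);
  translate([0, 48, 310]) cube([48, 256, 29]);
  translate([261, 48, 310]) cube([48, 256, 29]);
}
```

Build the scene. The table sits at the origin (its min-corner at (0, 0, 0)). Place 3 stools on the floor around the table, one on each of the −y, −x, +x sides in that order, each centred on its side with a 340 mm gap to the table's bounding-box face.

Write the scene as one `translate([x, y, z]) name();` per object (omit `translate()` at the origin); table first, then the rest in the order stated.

table();
translate([397, -692, 0]) stool();
translate([-649, 233, 0]) stool();
translate([1443, 233, 0]) stool();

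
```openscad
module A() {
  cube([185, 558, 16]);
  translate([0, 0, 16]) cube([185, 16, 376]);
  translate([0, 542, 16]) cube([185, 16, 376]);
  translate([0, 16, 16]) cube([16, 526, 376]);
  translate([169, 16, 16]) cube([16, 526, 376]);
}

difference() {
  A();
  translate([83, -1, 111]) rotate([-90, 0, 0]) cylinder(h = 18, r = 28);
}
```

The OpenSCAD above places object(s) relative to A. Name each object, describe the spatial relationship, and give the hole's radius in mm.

The subtracted cylinder has r = 28 mm.

A is an open box. The open box has a circular hole through its front wall. The hole's radius is 28 mm.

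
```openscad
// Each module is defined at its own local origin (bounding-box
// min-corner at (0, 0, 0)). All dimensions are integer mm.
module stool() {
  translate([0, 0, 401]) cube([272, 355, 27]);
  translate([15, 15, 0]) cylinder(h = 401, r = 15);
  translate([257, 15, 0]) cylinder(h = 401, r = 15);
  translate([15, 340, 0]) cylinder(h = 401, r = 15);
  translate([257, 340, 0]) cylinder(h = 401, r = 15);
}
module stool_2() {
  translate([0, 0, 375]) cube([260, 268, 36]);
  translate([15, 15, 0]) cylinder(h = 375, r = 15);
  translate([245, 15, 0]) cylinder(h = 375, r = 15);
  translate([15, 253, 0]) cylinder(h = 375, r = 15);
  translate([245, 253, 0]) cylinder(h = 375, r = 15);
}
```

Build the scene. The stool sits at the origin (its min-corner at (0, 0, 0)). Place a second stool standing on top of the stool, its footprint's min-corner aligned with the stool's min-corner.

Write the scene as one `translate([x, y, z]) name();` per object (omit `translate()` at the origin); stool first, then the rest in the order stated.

stool();
translate([0, 0, 428]) stool_2();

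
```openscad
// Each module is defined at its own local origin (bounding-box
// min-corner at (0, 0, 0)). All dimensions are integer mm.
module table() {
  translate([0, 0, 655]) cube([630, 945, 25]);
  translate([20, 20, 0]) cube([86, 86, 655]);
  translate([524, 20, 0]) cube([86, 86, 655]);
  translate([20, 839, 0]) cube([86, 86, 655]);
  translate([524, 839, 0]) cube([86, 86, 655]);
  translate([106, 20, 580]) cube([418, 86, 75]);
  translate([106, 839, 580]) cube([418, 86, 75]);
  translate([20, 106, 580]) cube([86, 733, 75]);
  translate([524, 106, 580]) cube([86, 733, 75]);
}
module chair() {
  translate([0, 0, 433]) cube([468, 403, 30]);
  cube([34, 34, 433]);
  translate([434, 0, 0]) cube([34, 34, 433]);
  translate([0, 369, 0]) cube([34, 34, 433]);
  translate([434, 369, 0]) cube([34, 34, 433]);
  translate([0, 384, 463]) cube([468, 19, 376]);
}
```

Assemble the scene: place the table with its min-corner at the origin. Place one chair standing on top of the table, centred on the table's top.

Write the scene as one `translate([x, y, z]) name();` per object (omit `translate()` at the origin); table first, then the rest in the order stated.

table();
translate([81, 271, 680]) chair();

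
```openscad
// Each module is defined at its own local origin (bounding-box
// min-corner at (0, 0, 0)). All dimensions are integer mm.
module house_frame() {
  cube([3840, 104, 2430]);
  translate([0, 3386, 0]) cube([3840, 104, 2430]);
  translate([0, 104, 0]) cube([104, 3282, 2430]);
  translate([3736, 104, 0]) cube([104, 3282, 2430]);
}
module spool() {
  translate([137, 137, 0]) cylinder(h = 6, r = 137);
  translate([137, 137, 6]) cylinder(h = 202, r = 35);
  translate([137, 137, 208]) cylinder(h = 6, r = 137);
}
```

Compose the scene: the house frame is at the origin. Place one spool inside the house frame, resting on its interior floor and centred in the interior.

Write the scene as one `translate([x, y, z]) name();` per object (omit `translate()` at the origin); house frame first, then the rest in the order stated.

house_frame();
translate([1783, 1608, 0]) spool();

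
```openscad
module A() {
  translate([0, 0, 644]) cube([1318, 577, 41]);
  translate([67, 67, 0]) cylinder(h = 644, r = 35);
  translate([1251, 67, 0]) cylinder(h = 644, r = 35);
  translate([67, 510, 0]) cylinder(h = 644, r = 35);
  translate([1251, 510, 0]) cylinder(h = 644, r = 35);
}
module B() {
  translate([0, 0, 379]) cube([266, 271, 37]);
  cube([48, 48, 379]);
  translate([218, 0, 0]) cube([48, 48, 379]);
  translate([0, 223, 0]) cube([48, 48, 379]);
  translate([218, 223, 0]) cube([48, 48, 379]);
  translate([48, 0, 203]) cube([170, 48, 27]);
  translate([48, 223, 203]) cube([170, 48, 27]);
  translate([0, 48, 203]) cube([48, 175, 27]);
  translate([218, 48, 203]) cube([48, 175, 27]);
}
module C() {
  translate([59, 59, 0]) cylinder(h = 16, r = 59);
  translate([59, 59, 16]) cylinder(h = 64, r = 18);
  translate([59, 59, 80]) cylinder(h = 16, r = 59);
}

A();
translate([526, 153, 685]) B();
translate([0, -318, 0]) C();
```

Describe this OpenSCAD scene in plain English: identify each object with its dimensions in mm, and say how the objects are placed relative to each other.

A is a table with a 1318×577 mm rectangular top, 41 mm thick, top surface at z = 685 mm, supported by four round legs of 70 mm diameter, each leg's bounding box inset 32 mm from the nearest pair of top edges, running from the floor.

B is a four-legged stool. The seat is a 266×271×37 mm slab whose top surface is at z = 416 mm; four square legs, each 48×48 mm in cross-section, run from the floor (z = 0) to the underside of the seat, each flush with a corner of the seat. Four stretchers, 48 mm wide and 27 mm tall, connect adjacent legs with their undersides at z = 203 mm, each running between the inner faces of the legs it joins and aligned with the legs' outer faces on the other axis.

C is a spool: two coaxial disc flanges of radius 59 mm and thickness 16 mm, joined by a core cylinder of radius 18 mm and height 64 mm. The lower flange rests on z = 0 and the three cylinders share a vertical axis.

The stool is on top of the table, centred. The spool is on the floor beside the table on its −y side.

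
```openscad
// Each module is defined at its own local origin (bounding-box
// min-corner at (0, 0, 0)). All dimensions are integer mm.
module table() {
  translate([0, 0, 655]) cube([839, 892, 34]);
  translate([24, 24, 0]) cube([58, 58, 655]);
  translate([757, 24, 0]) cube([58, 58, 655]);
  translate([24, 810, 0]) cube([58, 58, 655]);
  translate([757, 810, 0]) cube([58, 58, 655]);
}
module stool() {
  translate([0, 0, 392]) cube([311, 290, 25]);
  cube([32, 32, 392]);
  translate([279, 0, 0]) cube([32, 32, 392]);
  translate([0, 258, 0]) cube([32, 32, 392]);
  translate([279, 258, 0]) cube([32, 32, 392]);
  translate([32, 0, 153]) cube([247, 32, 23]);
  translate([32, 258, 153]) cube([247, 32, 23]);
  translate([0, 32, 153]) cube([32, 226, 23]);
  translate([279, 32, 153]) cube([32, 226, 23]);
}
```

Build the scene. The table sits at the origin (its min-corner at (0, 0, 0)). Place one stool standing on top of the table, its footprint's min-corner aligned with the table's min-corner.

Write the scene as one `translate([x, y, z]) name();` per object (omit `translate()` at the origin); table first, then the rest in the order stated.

table();
translate([0, 0, 689]) stool();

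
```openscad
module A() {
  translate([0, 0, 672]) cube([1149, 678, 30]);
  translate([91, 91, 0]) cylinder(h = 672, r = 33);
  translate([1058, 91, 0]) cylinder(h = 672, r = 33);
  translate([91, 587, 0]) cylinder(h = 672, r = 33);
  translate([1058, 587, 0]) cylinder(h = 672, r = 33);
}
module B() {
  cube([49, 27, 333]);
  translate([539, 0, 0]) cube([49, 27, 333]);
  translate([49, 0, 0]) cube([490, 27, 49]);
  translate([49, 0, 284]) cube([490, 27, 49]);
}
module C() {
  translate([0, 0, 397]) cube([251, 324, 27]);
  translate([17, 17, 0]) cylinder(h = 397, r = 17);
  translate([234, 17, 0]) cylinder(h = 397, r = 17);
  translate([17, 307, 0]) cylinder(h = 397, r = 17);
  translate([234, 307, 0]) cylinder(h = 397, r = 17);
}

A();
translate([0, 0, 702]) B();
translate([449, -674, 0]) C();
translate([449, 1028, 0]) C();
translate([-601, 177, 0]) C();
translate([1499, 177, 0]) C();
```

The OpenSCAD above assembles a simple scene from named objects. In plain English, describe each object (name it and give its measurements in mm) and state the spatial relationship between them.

A is a table with a 1149×678 mm rectangular top, 30 mm thick, top surface at z = 702 mm, supported by four round legs of 66 mm diameter, each leg's bounding box inset 58 mm from the nearest pair of top edges, running from the floor.

B is a rectangular picture frame lying in the x–z plane (depth along y). The opening is 490 mm wide (x) by 235 mm tall (z), surrounded by a border 49 mm wide on all four sides. The frame is 27 mm deep and is made of two full-height vertical stiles with two horizontal rails fitted between them.

C is a four-legged stool. The seat is 251×324 mm, 27 mm thick, top at z = 424 mm. It stands on four round legs, each 34 mm in diameter, from z = 0 to the seat underside, each leg's axis is inset half a diameter from the nearest pair of seat edges (so the leg's bounding box is flush with the corner).

The picture frame is on top of the table. Four stools sit around the table at the −y, +y, −x, +x sides.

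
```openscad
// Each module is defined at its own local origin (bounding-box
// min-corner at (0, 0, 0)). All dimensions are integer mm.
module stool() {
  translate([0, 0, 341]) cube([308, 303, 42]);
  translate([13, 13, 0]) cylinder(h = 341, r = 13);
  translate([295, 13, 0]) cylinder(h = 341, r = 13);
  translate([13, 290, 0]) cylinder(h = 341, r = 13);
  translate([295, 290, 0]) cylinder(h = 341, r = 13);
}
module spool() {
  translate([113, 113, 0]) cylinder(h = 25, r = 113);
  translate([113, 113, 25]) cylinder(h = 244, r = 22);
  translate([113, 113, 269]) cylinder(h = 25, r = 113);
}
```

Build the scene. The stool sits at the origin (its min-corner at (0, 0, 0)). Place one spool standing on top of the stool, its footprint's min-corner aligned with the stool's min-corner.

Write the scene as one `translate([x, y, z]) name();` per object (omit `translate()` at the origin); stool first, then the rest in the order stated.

stool();
translate([0, 0, 383]) spool();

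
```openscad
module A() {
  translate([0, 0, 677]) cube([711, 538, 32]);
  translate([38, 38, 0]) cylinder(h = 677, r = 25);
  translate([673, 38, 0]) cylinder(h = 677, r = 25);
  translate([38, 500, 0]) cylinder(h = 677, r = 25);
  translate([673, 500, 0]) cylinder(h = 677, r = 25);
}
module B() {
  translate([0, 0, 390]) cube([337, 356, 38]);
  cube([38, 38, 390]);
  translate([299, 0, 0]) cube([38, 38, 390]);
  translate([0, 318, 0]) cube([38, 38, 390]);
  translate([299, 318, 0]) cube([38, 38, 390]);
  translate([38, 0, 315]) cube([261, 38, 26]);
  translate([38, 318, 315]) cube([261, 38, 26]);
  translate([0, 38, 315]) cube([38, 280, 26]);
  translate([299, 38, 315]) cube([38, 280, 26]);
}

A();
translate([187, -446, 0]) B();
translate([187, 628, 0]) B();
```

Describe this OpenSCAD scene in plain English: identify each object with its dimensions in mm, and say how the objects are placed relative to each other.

A is a table with a 711×538 mm rectangular top, 32 mm thick, top surface at z = 709 mm, supported by four round legs of 50 mm diameter, each leg's bounding box inset 13 mm from the nearest pair of top edges, running from the floor.

B is a four-legged stool. The seat is a 337×356×38 mm slab whose top surface is at z = 428 mm; four square legs, each 38×38 mm in cross-section, run from the floor (z = 0) to the underside of the seat, each flush with a corner of the seat. Four stretchers, 38 mm wide and 26 mm tall, connect adjacent legs with their undersides at z = 315 mm, each running between the inner faces of the legs it joins and aligned with the legs' outer faces on the other axis.

Two stools sit around the table at the −y, +y sides.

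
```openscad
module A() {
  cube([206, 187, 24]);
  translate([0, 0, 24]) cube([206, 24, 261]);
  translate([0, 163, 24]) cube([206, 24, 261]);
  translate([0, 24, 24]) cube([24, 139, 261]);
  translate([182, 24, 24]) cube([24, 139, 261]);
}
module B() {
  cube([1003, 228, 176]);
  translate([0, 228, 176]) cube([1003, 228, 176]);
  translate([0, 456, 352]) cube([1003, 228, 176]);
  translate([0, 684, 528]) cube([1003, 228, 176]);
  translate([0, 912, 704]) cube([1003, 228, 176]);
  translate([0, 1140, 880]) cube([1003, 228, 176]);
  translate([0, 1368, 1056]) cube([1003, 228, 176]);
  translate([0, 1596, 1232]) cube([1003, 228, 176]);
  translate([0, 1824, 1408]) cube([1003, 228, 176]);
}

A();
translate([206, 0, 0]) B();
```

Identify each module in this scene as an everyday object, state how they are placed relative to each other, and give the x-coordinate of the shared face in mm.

A is an open box. B is a staircase. The staircase is against the open box's +x side, with their −y faces flush. The x-coordinate of the shared face is 206 mm.

The open box's +x face and the staircase's −x face are both at x = 206 mm.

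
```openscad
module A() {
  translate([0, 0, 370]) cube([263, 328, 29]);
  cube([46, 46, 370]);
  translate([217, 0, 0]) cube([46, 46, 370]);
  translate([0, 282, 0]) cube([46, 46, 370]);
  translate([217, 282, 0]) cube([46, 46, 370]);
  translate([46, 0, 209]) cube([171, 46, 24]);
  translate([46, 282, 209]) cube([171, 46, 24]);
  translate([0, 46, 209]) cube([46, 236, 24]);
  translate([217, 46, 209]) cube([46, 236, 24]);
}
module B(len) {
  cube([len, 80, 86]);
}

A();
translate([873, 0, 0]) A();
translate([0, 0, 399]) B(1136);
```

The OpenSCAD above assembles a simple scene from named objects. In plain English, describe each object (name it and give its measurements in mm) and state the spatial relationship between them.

A is a four-legged stool. The seat is a 263×328×29 mm slab whose top surface is at z = 399 mm; four square legs, each 46×46 mm in cross-section, run from the floor (z = 0) to the underside of the seat, each flush with a corner of the seat. Four stretchers, 46 mm wide and 24 mm tall, connect adjacent legs with their undersides at z = 209 mm, each running between the inner faces of the legs it joins and aligned with the legs' outer faces on the other axis.

B is a rectangular beam 1136 mm long (x), 80 mm deep (y), 86 mm thick (z).

The beam spans the tops of two stools placed 610 mm apart, resting at z = 399 mm.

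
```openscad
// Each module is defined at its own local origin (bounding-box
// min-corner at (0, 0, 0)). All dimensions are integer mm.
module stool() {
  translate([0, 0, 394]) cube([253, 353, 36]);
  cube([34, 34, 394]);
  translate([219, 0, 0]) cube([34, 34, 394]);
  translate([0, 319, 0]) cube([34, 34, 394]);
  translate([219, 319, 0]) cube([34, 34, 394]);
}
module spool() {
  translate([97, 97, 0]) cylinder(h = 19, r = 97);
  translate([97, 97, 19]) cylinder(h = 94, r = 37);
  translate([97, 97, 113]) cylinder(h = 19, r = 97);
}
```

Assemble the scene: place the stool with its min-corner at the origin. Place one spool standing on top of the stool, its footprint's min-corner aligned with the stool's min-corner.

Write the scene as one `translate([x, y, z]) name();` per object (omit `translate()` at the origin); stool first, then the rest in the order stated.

stool();
translate([0, 0, 430]) spool();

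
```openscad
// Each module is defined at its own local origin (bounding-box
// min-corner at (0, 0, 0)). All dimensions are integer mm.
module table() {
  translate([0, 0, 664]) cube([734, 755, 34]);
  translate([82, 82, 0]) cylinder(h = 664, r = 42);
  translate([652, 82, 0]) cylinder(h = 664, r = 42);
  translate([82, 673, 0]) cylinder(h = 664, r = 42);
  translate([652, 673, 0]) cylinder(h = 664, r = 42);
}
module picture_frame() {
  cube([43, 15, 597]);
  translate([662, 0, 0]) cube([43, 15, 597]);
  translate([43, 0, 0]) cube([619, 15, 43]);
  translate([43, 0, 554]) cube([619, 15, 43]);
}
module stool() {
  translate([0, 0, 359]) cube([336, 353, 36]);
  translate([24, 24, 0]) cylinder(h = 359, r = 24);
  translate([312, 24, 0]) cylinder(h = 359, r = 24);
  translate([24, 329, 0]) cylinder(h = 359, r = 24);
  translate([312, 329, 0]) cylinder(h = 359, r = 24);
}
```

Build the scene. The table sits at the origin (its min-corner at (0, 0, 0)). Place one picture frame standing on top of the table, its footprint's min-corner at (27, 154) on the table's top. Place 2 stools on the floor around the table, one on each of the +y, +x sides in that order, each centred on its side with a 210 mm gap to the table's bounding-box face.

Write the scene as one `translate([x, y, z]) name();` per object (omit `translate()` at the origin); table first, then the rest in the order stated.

table();
translate([27, 154, 698]) picture_frame();
translate([199, 965, 0]) stool();
translate([944, 201, 0]) stool();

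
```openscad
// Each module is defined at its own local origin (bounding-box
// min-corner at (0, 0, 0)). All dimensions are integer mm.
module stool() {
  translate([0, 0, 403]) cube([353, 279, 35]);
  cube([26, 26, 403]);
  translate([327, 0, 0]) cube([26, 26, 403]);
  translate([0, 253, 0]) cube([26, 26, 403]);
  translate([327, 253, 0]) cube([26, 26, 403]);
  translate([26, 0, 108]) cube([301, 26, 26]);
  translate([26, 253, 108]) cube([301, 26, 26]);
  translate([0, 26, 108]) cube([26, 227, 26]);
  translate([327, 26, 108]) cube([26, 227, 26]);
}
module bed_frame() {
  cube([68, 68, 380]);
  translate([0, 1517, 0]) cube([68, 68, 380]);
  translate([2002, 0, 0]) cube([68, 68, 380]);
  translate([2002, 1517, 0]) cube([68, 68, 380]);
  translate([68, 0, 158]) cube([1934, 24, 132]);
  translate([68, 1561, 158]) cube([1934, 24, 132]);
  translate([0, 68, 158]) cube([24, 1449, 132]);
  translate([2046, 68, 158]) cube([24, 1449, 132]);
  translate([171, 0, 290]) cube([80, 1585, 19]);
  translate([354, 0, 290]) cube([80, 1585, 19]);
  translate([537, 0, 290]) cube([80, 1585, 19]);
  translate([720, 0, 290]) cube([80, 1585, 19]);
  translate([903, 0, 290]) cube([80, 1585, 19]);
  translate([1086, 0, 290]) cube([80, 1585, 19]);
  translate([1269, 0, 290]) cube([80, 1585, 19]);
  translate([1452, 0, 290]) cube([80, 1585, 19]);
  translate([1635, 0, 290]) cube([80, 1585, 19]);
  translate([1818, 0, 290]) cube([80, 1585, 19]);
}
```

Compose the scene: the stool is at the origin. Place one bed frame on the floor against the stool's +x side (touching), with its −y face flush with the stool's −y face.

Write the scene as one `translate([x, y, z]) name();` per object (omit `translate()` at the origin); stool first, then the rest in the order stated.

stool();
translate([353, 0, 0]) bed_frame();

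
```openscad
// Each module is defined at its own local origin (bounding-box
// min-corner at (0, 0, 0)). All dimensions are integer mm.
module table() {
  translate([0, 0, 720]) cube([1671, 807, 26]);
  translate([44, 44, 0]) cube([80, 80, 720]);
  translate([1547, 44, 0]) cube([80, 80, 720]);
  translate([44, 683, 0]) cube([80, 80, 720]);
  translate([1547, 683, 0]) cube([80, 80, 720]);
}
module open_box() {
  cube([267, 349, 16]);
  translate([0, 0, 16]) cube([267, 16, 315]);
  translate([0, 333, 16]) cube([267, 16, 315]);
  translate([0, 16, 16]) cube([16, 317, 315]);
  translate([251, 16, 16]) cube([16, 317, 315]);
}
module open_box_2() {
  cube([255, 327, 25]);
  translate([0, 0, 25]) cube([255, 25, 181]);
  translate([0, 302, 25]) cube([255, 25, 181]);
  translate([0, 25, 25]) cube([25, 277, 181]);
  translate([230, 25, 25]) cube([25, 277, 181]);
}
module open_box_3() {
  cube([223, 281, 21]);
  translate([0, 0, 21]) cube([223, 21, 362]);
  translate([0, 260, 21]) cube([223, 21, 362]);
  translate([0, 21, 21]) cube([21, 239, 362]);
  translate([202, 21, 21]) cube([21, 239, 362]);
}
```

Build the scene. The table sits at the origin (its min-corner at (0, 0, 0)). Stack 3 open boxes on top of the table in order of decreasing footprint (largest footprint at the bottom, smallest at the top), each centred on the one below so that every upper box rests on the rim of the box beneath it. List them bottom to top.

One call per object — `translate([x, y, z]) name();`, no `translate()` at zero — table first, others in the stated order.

table();
translate([702, 229, 746]) open_box();
translate([708, 240, 1077]) open_box_2();
translate([724, 263, 1283]) open_box_3();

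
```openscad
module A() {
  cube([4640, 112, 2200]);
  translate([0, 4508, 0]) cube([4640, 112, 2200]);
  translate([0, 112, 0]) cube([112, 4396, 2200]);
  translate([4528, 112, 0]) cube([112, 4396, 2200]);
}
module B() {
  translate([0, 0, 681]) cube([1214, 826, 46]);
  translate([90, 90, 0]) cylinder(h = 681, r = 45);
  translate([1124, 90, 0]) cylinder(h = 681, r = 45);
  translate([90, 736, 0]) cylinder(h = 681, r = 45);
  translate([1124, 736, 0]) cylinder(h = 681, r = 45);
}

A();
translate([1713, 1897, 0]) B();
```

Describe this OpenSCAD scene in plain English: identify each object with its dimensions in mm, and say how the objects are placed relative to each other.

A is the wall frame of a small rectangular building: four walls, each 2200 mm tall and 112 mm thick, enclosing a footprint 4640 mm (x) by 4620 mm (y) outside-to-outside, with no floor or roof. The front and back walls (the −y and +y sides) span the full width; the two side walls fit between them.

B is a table with a 1214×826 mm rectangular top, 46 mm thick, top surface at z = 727 mm, supported by four round legs of 90 mm diameter, each leg's bounding box inset 45 mm from the nearest pair of top edges, running from the floor.

The table sits inside the house frame, centred.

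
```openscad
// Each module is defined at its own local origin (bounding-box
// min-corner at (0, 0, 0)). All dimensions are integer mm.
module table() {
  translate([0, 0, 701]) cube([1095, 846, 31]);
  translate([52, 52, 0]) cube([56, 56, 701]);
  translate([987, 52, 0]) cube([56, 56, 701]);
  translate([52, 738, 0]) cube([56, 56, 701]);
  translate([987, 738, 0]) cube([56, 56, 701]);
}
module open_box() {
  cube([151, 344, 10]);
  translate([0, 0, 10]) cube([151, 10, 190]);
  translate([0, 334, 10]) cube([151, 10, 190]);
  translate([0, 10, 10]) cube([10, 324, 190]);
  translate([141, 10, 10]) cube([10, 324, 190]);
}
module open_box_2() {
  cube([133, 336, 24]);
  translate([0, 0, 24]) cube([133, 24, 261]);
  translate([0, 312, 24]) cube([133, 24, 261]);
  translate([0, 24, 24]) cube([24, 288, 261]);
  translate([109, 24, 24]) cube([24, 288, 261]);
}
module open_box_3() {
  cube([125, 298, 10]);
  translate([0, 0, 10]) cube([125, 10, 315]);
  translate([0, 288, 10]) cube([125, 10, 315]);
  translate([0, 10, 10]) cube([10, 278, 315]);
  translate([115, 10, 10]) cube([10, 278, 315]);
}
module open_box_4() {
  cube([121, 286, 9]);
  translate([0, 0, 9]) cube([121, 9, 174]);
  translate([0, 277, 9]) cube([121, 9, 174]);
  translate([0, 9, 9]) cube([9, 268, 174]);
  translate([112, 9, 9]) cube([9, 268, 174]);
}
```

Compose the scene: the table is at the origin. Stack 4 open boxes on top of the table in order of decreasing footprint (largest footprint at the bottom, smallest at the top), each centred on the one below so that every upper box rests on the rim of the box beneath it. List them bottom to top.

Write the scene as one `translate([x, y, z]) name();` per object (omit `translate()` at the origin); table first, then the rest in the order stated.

table();
translate([472, 251, 732]) open_box();
translate([481, 255, 932]) open_box_2();
translate([485, 274, 1217]) open_box_3();
translate([487, 280, 1542]) open_box_4();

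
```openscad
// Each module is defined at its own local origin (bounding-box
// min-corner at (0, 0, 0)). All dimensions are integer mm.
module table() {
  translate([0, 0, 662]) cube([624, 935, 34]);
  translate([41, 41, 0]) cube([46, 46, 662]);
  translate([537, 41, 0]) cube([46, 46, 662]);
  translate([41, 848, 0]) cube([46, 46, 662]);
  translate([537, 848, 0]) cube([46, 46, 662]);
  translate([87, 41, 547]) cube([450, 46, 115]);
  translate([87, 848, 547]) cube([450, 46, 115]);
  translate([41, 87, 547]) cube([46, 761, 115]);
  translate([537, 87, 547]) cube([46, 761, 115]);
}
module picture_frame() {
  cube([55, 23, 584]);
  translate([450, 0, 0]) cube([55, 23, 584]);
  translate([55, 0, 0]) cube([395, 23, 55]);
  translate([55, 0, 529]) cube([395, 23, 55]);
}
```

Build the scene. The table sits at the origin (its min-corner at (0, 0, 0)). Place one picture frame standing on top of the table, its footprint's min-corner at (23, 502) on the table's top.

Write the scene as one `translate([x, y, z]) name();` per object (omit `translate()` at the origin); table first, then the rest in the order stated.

table();
translate([23, 502, 696]) picture_frame();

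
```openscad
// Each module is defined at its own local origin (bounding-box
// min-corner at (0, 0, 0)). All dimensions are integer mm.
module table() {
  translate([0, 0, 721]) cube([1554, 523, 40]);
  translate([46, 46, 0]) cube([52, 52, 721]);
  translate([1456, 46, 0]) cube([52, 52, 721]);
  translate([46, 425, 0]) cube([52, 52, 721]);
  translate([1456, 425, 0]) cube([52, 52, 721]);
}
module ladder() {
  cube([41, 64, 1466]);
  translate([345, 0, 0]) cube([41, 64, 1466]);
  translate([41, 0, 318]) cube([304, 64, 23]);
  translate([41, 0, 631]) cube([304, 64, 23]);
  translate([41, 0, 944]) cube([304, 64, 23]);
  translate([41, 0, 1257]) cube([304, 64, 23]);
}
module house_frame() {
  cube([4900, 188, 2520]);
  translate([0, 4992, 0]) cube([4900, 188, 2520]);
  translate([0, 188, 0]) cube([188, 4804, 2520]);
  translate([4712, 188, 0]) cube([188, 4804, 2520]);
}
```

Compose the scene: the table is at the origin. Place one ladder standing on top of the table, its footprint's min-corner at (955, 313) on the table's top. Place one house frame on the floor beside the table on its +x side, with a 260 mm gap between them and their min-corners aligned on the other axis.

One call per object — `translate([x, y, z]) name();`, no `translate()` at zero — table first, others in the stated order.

table();
translate([955, 313, 761]) ladder();
translate([1814, 0, 0]) house_frame();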